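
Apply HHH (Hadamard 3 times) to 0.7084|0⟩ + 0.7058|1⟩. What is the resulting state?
|0⟩ + 0.001838|1⟩

H² = I, so H^3 = H: a single Hadamard. With (a, b) = (0.7084, 0.7058), H gives ((a + b)/√2, (a − b)/√2) = (1, 0.001838).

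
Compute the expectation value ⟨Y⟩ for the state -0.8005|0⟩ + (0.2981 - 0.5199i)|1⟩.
0.8324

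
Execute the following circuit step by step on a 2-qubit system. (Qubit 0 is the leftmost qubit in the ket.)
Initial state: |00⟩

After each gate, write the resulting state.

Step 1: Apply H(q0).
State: 1/√2|00⟩ + 1/√2|10⟩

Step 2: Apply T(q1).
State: 1/√2|00⟩ + 1/√2|10⟩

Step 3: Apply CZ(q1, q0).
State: 1/√2|00⟩ + 1/√2|10⟩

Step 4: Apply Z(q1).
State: 1/√2|00⟩ + 1/√2|10⟩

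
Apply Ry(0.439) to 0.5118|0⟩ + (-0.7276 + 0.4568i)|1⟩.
(0.6579 - 0.09946i)|0⟩ + (-0.5987 + 0.4458i)|1⟩

Ry(0.439) = [[cos(θ/2), −sin(θ/2)], [sin(θ/2), cos(θ/2)]]; θ = 0.439, cos(θ/2) ≈ 0.976006, sin(θ/2) ≈ 0.217742.
With a = amp(|0⟩) = 0.5118 and b = amp(|1⟩) = (-0.7276 + 0.4568i):
new amp(|0⟩) = (0.976006)·a + (-0.217742)·b = (0.6579 - 0.09946i)
new amp(|1⟩) = (0.217742)·a + (0.976006)·b = (-0.5987 + 0.4458i)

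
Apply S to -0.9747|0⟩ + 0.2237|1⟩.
-0.9747|0⟩ + 0.2237i|1⟩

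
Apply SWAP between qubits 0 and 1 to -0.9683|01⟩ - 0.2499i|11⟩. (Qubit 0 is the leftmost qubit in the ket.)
-0.9683|10⟩ - 0.2499i|11⟩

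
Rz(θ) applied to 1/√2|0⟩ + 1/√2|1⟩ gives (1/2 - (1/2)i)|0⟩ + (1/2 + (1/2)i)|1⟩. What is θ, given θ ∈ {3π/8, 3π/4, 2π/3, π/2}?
π/2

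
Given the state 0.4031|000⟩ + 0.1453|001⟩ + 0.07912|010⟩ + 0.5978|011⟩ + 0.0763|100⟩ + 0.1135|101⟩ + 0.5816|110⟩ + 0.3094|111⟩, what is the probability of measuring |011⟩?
0.3574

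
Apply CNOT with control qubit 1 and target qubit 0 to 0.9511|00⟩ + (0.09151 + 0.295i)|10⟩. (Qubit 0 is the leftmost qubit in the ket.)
0.9511|00⟩ + (0.09151 + 0.295i)|10⟩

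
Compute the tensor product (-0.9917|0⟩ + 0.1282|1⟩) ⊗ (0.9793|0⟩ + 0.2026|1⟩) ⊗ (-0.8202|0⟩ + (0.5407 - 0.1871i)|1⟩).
0.7966|000⟩ + (-0.5251 + 0.1817i)|001⟩ + 0.1648|010⟩ + (-0.1086 + 0.03759i)|011⟩ - 0.103|100⟩ + (0.06788 - 0.02349i)|101⟩ - 0.0213|110⟩ + (0.01404 - 0.00486i)|111⟩

amp(|b₁b₂…⟩) = product of the factor amplitudes for bits b₁, b₂, …; only kets whose every factor amplitude is nonzero survive.
|000⟩: (-0.9917)(0.9793)(-0.8202) = 0.7966
|001⟩: (-0.9917)(0.9793)(0.5407 - 0.1871i) = (-0.5251 + 0.1817i)
|010⟩: (-0.9917)(0.2026)(-0.8202) = 0.1648
|011⟩: (-0.9917)(0.2026)(0.5407 - 0.1871i) = (-0.1086 + 0.03759i)
|100⟩: (0.1282)(0.9793)(-0.8202) = -0.103
|101⟩: (0.1282)(0.9793)(0.5407 - 0.1871i) = (0.06788 - 0.02349i)
|110⟩: (0.1282)(0.2026)(-0.8202) = -0.0213
|111⟩: (0.1282)(0.2026)(0.5407 - 0.1871i) = (0.01404 - 0.00486i)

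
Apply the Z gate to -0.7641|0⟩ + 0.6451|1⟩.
-0.7641|0⟩ - 0.6451|1⟩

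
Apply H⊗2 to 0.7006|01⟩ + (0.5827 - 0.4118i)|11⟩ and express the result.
(0.6417 - 0.2059i)|00⟩ + (-0.6417 + 0.2059i)|01⟩ + (0.05895 + 0.2059i)|10⟩ + (-0.05895 - 0.2059i)|11⟩

H⊗2 gives amp(|y⟩) = (1/2) Σ_x (−1)^(x·y) amp(|x⟩), where x·y is the number of positions in which both x and y have a 1.
|00⟩: (0.7006 + (0.5827 - 0.4118i))/2 = (0.6417 - 0.2059i)
|01⟩: (-0.7006 - (0.5827 - 0.4118i))/2 = (-0.6417 + 0.2059i)
|10⟩: (0.7006 - (0.5827 - 0.4118i))/2 = (0.05895 + 0.2059i)
|11⟩: (-0.7006 + (0.5827 - 0.4118i))/2 = (-0.05895 - 0.2059i)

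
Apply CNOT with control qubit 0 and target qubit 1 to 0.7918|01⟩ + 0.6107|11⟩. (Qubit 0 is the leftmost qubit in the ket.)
0.7918|01⟩ + 0.6107|10⟩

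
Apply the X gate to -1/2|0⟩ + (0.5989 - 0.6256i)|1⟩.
(0.5989 - 0.6256i)|0⟩ - 1/2|1⟩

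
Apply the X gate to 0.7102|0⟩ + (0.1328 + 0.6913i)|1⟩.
(0.1328 + 0.6913i)|0⟩ + 0.7102|1⟩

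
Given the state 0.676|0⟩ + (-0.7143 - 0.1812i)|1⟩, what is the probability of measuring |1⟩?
0.5431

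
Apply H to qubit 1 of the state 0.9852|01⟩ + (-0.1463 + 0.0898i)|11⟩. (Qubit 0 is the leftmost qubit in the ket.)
0.6966|00⟩ - 0.6966|01⟩ + (-0.1034 + 0.0635i)|10⟩ + (0.1034 - 0.0635i)|11⟩

H on qubit 1 mixes each pair of kets that differ only in qubit 1: amplitudes (a, b) of (|…0…⟩, |…1…⟩) become ((a + b)/√2, (a − b)/√2). Kets absent from the input have amplitude 0.
(|00⟩, |01⟩): (a, b) = (0, 0.9852) → (0.6966, -0.6966)
(|10⟩, |11⟩): (a, b) = (0, (-0.1463 + 0.0898i)) → ((-0.1034 + 0.0635i), (0.1034 - 0.0635i))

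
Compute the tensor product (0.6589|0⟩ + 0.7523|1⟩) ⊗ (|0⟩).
0.6589|00⟩ + 0.7523|10⟩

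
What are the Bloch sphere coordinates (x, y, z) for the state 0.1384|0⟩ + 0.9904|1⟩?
(0.2741, 0, -0.9617)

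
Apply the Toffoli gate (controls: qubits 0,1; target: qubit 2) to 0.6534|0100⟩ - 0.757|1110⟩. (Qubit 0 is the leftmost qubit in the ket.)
0.6534|0100⟩ - 0.757|1100⟩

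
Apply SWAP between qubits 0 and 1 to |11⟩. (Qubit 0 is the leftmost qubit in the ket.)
|11⟩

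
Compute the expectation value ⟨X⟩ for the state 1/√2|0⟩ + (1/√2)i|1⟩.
0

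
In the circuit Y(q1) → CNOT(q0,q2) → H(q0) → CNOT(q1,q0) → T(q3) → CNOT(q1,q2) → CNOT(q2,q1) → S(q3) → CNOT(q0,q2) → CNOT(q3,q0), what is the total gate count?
10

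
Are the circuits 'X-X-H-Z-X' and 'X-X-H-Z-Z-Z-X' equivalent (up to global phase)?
Yes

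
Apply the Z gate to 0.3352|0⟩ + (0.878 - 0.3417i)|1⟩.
0.3352|0⟩ + (-0.878 + 0.3417i)|1⟩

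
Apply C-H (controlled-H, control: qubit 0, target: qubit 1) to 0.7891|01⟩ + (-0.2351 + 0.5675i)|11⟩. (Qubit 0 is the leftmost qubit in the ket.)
0.7891|01⟩ + (-0.1662 + 0.4013i)|10⟩ + (0.1662 - 0.4013i)|11⟩

C-H leaves the control-|0⟩ kets |00⟩, |01⟩ unchanged and applies H to qubit 1 on the control-|1⟩ pair (|10⟩, |11⟩).
H = [[1/√2, 1/√2], [1/√2, -1/√2]].
With a = amp(|10⟩) = 0 and b = amp(|11⟩) = (-0.2351 + 0.5675i):
new amp(|10⟩) = (1/√2)·a + (1/√2)·b = (-0.1662 + 0.4013i)
new amp(|11⟩) = (1/√2)·a + (-1/√2)·b = (0.1662 - 0.4013i)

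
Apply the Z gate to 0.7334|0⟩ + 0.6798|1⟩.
0.7334|0⟩ - 0.6798|1⟩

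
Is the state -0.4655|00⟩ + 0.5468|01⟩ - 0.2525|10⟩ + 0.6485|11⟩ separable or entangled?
Entangled

Writing the state as a|00⟩ + b|01⟩ + c|10⟩ + d|11⟩, it is a product state iff ad − bc = 0.
Here (a, b, c, d) = (-0.4655, 0.5468, -0.2525, 0.6485): ad − bc = (-0.4655)(0.6485) − (0.5468)(-0.2525) = -0.1638 ≠ 0, so the state is entangled.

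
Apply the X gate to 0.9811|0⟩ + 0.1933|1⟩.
0.1933|0⟩ + 0.9811|1⟩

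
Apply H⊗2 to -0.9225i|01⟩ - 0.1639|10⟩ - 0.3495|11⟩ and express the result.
(-0.2567 - 0.4613i)|00⟩ + (0.0928 + 0.4613i)|01⟩ + (0.2567 - 0.4613i)|10⟩ + (-0.0928 + 0.4613i)|11⟩

H⊗2 gives amp(|y⟩) = (1/2) Σ_x (−1)^(x·y) amp(|x⟩), where x·y is the number of positions in which both x and y have a 1.
|00⟩: (-0.9225i - 0.1639 - 0.3495)/2 = (-0.2567 - 0.4613i)
|01⟩: (0.9225i - 0.1639 + 0.3495)/2 = (0.0928 + 0.4613i)
|10⟩: (-0.9225i + 0.1639 + 0.3495)/2 = (0.2567 - 0.4613i)
|11⟩: (0.9225i + 0.1639 - 0.3495)/2 = (-0.0928 + 0.4613i)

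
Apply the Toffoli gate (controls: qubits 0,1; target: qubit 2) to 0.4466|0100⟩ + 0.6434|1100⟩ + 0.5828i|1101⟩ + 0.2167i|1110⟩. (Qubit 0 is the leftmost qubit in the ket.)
0.4466|0100⟩ + 0.2167i|1100⟩ + 0.6434|1110⟩ + 0.5828i|1111⟩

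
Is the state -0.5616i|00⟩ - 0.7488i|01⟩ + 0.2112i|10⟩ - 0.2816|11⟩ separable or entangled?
Entangled

Writing the state as a|00⟩ + b|01⟩ + c|10⟩ + d|11⟩, it is a product state iff ad − bc = 0.
Here (a, b, c, d) = (-0.5616i, -0.7488i, 0.2112i, -0.2816): ad − bc = (-0.5616i)(-0.2816) − (-0.7488i)(0.2112i) = (-0.1581 + 0.1581i) ≠ 0, so the state is entangled.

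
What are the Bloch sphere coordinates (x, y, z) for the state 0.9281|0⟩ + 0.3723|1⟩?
(0.6911, 0, 0.7228)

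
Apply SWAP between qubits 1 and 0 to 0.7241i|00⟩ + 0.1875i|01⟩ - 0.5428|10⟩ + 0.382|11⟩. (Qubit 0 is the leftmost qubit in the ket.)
0.7241i|00⟩ - 0.5428|01⟩ + 0.1875i|10⟩ + 0.382|11⟩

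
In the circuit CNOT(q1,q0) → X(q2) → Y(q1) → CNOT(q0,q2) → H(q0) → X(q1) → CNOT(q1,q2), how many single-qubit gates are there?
4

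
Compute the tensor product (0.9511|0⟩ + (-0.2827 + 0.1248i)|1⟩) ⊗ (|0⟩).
0.9511|00⟩ + (-0.2827 + 0.1248i)|10⟩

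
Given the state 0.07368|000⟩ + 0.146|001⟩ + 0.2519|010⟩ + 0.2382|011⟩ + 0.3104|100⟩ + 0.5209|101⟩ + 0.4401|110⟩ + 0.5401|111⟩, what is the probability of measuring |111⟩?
0.2917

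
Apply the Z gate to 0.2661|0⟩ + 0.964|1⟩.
0.2661|0⟩ - 0.964|1⟩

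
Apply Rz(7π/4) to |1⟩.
(-0.9239 + 0.3827i)|1⟩

Rz(7π/4) = [[e^(−iθ/2), 0], [0, e^(iθ/2)]] with e^(±iθ/2) = cos(θ/2) ± i·sin(θ/2); θ = 7π/4, cos(θ/2) ≈ -0.92388, sin(θ/2) ≈ 0.382683.
With a = amp(|0⟩) = 0 and b = amp(|1⟩) = 1:
new amp(|0⟩) = (-0.92388 - 0.382683i)·a = 0
new amp(|1⟩) = (-0.92388 + 0.382683i)·b = (-0.9239 + 0.3827i)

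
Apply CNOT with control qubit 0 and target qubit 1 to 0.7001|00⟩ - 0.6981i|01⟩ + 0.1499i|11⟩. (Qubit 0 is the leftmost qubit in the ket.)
0.7001|00⟩ - 0.6981i|01⟩ + 0.1499i|10⟩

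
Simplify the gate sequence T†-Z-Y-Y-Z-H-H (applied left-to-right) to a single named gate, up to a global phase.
T†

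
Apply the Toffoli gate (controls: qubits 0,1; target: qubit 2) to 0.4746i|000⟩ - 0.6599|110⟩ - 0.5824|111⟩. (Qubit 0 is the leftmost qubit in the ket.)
0.4746i|000⟩ - 0.5824|110⟩ - 0.6599|111⟩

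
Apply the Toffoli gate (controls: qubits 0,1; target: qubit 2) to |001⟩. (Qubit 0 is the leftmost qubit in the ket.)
|001⟩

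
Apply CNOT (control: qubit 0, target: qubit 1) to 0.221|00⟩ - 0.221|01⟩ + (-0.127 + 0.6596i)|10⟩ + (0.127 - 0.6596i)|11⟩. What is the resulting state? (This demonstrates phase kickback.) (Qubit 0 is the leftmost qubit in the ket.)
0.221|00⟩ - 0.221|01⟩ + (0.127 - 0.6596i)|10⟩ + (-0.127 + 0.6596i)|11⟩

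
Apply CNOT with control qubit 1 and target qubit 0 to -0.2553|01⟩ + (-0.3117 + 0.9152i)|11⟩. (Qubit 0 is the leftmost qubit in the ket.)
(-0.3117 + 0.9152i)|01⟩ - 0.2553|11⟩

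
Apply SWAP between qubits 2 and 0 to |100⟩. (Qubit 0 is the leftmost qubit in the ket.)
|001⟩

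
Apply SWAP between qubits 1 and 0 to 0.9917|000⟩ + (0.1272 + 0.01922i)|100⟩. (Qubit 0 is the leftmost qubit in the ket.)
0.9917|000⟩ + (0.1272 + 0.01922i)|010⟩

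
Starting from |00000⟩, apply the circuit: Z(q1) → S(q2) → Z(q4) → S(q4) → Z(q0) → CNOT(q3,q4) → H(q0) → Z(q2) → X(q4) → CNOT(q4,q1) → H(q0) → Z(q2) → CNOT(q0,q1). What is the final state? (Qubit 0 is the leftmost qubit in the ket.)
|01001⟩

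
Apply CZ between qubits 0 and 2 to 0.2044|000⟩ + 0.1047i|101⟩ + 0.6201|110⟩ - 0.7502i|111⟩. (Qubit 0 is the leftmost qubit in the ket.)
0.2044|000⟩ - 0.1047i|101⟩ + 0.6201|110⟩ + 0.7502i|111⟩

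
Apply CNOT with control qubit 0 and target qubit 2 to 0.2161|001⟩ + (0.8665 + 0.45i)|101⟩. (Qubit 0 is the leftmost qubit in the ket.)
0.2161|001⟩ + (0.8665 + 0.45i)|100⟩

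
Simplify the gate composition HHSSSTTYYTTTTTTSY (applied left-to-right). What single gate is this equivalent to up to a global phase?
Y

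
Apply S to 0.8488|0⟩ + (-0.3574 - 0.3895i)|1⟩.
0.8488|0⟩ + (0.3895 - 0.3574i)|1⟩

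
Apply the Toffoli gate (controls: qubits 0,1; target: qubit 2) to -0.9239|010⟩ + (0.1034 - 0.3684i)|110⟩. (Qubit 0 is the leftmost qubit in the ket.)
-0.9239|010⟩ + (0.1034 - 0.3684i)|111⟩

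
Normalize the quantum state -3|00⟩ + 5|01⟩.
-0.5145|00⟩ + 0.8575|01⟩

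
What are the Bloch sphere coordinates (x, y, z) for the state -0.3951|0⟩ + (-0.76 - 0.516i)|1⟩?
(0.6006, 0.4077, -0.6878)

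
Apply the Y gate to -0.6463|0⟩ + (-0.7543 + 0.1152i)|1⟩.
(0.1152 + 0.7543i)|0⟩ - 0.6463i|1⟩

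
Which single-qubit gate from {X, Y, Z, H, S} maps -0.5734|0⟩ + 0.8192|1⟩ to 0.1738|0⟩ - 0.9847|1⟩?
H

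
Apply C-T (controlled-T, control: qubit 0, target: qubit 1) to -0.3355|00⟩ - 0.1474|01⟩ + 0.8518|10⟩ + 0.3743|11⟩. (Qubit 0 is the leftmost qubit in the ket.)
-0.3355|00⟩ - 0.1474|01⟩ + 0.8518|10⟩ + (0.2647 + 0.2647i)|11⟩

C-T leaves the control-|0⟩ kets |00⟩, |01⟩ unchanged and applies T to qubit 1 on the control-|1⟩ pair (|10⟩, |11⟩).
T = [[1, 0], [0, (1/√2 + (1/√2)i)]].
With a = amp(|10⟩) = 0.8518 and b = amp(|11⟩) = 0.3743:
new amp(|10⟩) = (1)·a = 0.8518
new amp(|11⟩) = (1/√2 + (1/√2)i)·b = (0.2647 + 0.2647i)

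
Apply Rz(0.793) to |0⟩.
(0.9224 - 0.3862i)|0⟩

Rz(0.793) = [[e^(−iθ/2), 0], [0, e^(iθ/2)]] with e^(±iθ/2) = cos(θ/2) ± i·sin(θ/2); θ = 0.793, cos(θ/2) ≈ 0.922418, sin(θ/2) ≈ 0.386192.
With a = amp(|0⟩) = 1 and b = amp(|1⟩) = 0:
new amp(|0⟩) = (0.922418 - 0.386192i)·a = (0.9224 - 0.3862i)
new amp(|1⟩) = (0.922418 + 0.386192i)·b = 0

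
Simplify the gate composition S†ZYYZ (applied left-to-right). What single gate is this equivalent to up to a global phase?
S†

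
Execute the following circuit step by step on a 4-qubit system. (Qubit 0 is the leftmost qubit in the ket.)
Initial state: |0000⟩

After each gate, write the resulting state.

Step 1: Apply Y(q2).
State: i|0010⟩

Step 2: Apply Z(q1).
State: i|0010⟩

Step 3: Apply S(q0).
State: i|0010⟩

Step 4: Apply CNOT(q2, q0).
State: i|1010⟩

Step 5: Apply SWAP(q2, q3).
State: i|1001⟩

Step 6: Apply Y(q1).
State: -|1101⟩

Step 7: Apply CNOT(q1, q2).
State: -|1111⟩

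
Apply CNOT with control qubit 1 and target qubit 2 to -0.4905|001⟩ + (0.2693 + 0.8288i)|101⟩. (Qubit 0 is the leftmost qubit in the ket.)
-0.4905|001⟩ + (0.2693 + 0.8288i)|101⟩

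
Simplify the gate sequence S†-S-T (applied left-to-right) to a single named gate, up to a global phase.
T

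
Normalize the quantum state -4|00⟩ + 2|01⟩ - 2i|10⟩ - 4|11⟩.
-0.6325|00⟩ + 0.3162|01⟩ - 0.3162i|10⟩ - 0.6325|11⟩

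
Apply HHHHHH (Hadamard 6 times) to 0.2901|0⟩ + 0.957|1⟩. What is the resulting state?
0.2901|0⟩ + 0.957|1⟩

H² = I, so an even number of Hadamards cancels: H^6 = I and the state is unchanged.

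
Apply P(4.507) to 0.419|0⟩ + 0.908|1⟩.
0.419|0⟩ + (-0.1852 - 0.8889i)|1⟩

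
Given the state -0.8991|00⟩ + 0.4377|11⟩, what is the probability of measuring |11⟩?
0.1916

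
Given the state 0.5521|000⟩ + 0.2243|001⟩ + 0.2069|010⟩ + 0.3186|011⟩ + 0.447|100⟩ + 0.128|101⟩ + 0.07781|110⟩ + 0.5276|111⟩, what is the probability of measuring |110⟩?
0.006054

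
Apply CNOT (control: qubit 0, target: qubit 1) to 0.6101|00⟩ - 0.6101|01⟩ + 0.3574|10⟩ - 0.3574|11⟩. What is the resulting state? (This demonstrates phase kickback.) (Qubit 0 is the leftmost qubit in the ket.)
0.6101|00⟩ - 0.6101|01⟩ - 0.3574|10⟩ + 0.3574|11⟩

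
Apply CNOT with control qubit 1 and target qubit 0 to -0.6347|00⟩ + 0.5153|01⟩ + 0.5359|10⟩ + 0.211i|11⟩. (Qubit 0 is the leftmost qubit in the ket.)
-0.6347|00⟩ + 0.211i|01⟩ + 0.5359|10⟩ + 0.5153|11⟩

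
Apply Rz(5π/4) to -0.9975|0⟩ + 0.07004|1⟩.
(0.3817 + 0.9216i)|0⟩ + (-0.0268 + 0.06471i)|1⟩

Rz(5π/4) = [[e^(−iθ/2), 0], [0, e^(iθ/2)]] with e^(±iθ/2) = cos(θ/2) ± i·sin(θ/2); θ = 5π/4, cos(θ/2) ≈ -0.382683, sin(θ/2) ≈ 0.92388.
With a = amp(|0⟩) = -0.9975 and b = amp(|1⟩) = 0.07004:
new amp(|0⟩) = (-0.382683 - 0.92388i)·a = (0.3817 + 0.9216i)
new amp(|1⟩) = (-0.382683 + 0.92388i)·b = (-0.0268 + 0.06471i)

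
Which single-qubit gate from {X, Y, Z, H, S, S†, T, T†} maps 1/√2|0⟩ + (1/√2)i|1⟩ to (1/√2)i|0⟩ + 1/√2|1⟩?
X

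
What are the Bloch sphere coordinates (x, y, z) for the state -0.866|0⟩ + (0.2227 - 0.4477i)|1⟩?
(-0.3857, 0.7754, 0.4999)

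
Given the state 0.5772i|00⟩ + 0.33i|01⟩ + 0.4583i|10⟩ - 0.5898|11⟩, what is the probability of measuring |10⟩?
0.21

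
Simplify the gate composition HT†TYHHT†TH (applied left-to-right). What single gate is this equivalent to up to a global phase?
Y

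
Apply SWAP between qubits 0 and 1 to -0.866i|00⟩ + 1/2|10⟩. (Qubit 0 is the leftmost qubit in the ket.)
-0.866i|00⟩ + 1/2|01⟩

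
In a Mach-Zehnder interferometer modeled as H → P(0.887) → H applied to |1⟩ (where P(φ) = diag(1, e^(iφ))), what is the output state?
(0.1841 - 0.3876i)|0⟩ + (0.8159 + 0.3876i)|1⟩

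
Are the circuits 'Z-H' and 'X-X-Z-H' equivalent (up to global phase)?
Yes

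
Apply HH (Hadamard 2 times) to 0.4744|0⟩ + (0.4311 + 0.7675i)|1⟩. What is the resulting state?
0.4744|0⟩ + (0.4311 + 0.7675i)|1⟩

H² = I, so an even number of Hadamards cancels: H^2 = I and the state is unchanged.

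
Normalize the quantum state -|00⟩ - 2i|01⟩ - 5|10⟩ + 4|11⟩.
-0.1474|00⟩ - 0.2949i|01⟩ - 0.7372|10⟩ + 0.5898|11⟩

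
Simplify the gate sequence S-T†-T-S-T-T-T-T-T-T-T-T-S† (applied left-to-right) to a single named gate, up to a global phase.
S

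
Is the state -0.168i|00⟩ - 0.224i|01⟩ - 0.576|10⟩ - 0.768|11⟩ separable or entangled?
Separable

Writing the state as a|00⟩ + b|01⟩ + c|10⟩ + d|11⟩, it is a product state iff ad − bc = 0.
Here (a, b, c, d) = (-0.168i, -0.224i, -0.576, -0.768): ad − bc = (-0.168i)(-0.768) − (-0.224i)(-0.576) = 0, so the state is separable.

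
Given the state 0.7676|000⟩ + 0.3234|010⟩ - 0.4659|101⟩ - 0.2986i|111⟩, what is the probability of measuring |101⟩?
0.2171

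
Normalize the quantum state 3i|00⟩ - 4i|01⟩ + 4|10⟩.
0.4685i|00⟩ - 0.6247i|01⟩ + 0.6247|10⟩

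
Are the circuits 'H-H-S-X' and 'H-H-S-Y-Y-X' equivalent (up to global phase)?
Yes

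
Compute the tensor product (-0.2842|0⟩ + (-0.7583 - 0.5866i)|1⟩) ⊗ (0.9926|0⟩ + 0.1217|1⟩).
-0.2821|00⟩ - 0.03459|01⟩ + (-0.7527 - 0.5823i)|10⟩ + (-0.09229 - 0.07139i)|11⟩

amp(|b₁b₂…⟩) = product of the factor amplitudes for bits b₁, b₂, …; only kets whose every factor amplitude is nonzero survive.
|00⟩: (-0.2842)(0.9926) = -0.2821
|01⟩: (-0.2842)(0.1217) = -0.03459
|10⟩: (-0.7583 - 0.5866i)(0.9926) = (-0.7527 - 0.5823i)
|11⟩: (-0.7583 - 0.5866i)(0.1217) = (-0.09229 - 0.07139i)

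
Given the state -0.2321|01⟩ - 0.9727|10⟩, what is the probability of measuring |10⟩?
0.9461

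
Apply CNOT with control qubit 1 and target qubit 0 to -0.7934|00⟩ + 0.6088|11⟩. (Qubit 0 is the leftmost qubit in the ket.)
-0.7934|00⟩ + 0.6088|01⟩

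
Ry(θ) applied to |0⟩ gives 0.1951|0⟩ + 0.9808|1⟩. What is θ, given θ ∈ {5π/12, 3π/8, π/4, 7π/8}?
7π/8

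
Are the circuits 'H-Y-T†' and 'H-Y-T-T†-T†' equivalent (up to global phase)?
Yes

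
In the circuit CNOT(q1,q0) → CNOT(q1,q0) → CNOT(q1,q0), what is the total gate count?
3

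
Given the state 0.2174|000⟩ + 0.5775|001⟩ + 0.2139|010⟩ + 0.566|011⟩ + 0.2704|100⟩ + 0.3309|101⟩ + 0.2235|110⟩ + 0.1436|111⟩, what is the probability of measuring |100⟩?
0.07312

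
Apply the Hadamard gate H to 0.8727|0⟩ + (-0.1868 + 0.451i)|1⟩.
(0.485 + 0.3189i)|0⟩ + (0.7492 - 0.3189i)|1⟩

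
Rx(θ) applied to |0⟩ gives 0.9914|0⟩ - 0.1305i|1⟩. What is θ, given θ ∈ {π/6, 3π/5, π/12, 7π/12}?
π/12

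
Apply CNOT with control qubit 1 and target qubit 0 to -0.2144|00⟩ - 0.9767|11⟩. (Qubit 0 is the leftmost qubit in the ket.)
-0.2144|00⟩ - 0.9767|01⟩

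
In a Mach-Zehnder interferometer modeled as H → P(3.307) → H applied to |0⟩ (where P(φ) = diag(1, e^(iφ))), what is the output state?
(0.006824 - 0.08233i)|0⟩ + (0.9932 + 0.08233i)|1⟩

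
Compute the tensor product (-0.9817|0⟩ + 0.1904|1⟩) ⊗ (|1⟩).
-0.9817|01⟩ + 0.1904|11⟩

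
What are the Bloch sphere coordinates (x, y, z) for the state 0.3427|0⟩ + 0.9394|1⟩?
(0.6439, 0, -0.765)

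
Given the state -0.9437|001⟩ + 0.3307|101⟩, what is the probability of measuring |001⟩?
0.8906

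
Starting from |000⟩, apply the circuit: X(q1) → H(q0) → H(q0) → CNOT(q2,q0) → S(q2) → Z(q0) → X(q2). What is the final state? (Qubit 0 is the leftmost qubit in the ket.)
|011⟩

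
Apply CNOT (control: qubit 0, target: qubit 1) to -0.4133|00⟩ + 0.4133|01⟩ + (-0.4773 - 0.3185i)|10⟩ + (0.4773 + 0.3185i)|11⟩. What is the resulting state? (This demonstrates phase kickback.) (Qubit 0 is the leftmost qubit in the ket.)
-0.4133|00⟩ + 0.4133|01⟩ + (0.4773 + 0.3185i)|10⟩ + (-0.4773 - 0.3185i)|11⟩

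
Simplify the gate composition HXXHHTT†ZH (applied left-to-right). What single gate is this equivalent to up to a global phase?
X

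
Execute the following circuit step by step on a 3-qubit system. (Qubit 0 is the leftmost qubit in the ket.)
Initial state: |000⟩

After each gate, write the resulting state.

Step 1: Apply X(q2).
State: |001⟩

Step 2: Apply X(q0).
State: |101⟩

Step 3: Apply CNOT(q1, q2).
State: |101⟩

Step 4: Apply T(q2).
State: (1/√2 + (1/√2)i)|101⟩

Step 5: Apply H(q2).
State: (1/2 + (1/2)i)|100⟩ + (-1/2 - (1/2)i)|101⟩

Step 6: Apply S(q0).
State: (-1/2 + (1/2)i)|100⟩ + (1/2 - (1/2)i)|101⟩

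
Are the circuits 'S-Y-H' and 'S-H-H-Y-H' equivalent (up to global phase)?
Yes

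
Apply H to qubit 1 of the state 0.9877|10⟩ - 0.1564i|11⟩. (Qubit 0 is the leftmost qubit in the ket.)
(0.6984 - 0.1106i)|10⟩ + (0.6984 + 0.1106i)|11⟩

H on qubit 1 mixes each pair of kets that differ only in qubit 1: amplitudes (a, b) of (|…0…⟩, |…1…⟩) become ((a + b)/√2, (a − b)/√2). Kets absent from the input have amplitude 0.
(|10⟩, |11⟩): (a, b) = (0.9877, -0.1564i) → ((0.6984 - 0.1106i), (0.6984 + 0.1106i))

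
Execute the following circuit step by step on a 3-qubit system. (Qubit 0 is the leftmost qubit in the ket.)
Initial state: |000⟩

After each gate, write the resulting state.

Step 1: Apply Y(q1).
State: i|010⟩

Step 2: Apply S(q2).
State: i|010⟩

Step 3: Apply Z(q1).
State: -i|010⟩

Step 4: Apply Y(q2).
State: |011⟩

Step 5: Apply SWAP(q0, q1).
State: |101⟩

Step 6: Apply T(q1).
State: |101⟩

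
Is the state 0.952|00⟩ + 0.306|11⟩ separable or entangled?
Entangled

Writing the state as a|00⟩ + b|01⟩ + c|10⟩ + d|11⟩, it is a product state iff ad − bc = 0.
Here (a, b, c, d) = (0.952, 0, 0, 0.306): ad − bc = (0.952)(0.306) − (0)(0) = 0.2913 ≠ 0, so the state is entangled.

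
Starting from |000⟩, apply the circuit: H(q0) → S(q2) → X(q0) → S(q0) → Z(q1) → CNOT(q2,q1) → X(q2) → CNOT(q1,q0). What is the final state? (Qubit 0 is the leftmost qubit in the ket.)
1/√2|001⟩ + (1/√2)i|101⟩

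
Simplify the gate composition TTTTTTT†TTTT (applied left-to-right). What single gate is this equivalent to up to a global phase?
T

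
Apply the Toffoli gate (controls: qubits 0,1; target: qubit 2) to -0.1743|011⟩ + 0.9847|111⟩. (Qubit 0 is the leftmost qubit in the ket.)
-0.1743|011⟩ + 0.9847|110⟩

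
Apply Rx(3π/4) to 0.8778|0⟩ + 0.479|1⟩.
(0.3359 - 0.4425i)|0⟩ + (0.1833 - 0.811i)|1⟩

Rx(3π/4) = [[cos(θ/2), −i·sin(θ/2)], [−i·sin(θ/2), cos(θ/2)]]; θ = 3π/4, cos(θ/2) ≈ 0.382683, sin(θ/2) ≈ 0.92388.
With a = amp(|0⟩) = 0.8778 and b = amp(|1⟩) = 0.479:
new amp(|0⟩) = (0.382683)·a + (-0.92388i)·b = (0.3359 - 0.4425i)
new amp(|1⟩) = (-0.92388i)·a + (0.382683)·b = (0.1833 - 0.811i)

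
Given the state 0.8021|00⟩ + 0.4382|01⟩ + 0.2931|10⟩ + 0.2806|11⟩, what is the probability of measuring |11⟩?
0.07874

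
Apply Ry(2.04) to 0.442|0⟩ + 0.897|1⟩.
-0.533|0⟩ + 0.8461|1⟩

Ry(2.04) = [[cos(θ/2), −sin(θ/2)], [sin(θ/2), cos(θ/2)]]; θ = 2.04, cos(θ/2) ≈ 0.523366, sin(θ/2) ≈ 0.852108.
With a = amp(|0⟩) = 0.442 and b = amp(|1⟩) = 0.897:
new amp(|0⟩) = (0.523366)·a + (-0.852108)·b = -0.533
new amp(|1⟩) = (0.852108)·a + (0.523366)·b = 0.8461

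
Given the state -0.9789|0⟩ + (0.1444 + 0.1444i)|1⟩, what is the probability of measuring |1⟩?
0.0417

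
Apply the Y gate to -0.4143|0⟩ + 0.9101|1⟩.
-0.9101i|0⟩ - 0.4143i|1⟩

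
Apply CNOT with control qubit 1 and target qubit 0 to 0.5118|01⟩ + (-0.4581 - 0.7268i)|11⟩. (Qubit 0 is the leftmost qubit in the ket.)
(-0.4581 - 0.7268i)|01⟩ + 0.5118|11⟩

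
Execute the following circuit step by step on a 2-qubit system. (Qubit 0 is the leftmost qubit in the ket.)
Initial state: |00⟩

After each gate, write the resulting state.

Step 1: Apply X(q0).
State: |10⟩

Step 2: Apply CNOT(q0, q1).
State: |11⟩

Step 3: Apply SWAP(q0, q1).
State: |11⟩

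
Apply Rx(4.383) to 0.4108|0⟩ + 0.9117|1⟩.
(-0.2389 - 0.7416i)|0⟩ + (-0.5303 - 0.3342i)|1⟩

Rx(4.383) = [[cos(θ/2), −i·sin(θ/2)], [−i·sin(θ/2), cos(θ/2)]]; θ = 4.383, cos(θ/2) ≈ -0.581608, sin(θ/2) ≈ 0.813469.
With a = amp(|0⟩) = 0.4108 and b = amp(|1⟩) = 0.9117:
new amp(|0⟩) = (-0.581608)·a + (-0.813469i)·b = (-0.2389 - 0.7416i)
new amp(|1⟩) = (-0.813469i)·a + (-0.581608)·b = (-0.5303 - 0.3342i)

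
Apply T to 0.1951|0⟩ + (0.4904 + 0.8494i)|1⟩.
0.1951|0⟩ + (-0.2539 + 0.9474i)|1⟩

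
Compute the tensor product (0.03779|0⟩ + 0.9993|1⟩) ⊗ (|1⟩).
0.03779|01⟩ + 0.9993|11⟩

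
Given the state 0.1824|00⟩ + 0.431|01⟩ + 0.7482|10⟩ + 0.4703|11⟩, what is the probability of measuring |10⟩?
0.5598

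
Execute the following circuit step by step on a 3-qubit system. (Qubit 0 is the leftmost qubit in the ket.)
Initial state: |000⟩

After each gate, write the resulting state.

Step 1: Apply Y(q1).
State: i|010⟩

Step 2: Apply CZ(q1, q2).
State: i|010⟩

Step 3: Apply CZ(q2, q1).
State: i|010⟩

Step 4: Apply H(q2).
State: (1/√2)i|010⟩ + (1/√2)i|011⟩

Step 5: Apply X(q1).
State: (1/√2)i|000⟩ + (1/√2)i|001⟩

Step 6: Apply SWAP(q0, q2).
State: (1/√2)i|000⟩ + (1/√2)i|100⟩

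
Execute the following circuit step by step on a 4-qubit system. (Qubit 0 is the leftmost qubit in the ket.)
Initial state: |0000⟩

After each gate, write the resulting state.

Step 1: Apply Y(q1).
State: i|0100⟩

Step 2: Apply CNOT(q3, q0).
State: i|0100⟩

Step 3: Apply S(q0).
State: i|0100⟩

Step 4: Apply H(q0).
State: (1/√2)i|0100⟩ + (1/√2)i|1100⟩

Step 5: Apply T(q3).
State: (1/√2)i|0100⟩ + (1/√2)i|1100⟩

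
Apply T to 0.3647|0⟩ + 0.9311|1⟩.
0.3647|0⟩ + (0.6584 + 0.6584i)|1⟩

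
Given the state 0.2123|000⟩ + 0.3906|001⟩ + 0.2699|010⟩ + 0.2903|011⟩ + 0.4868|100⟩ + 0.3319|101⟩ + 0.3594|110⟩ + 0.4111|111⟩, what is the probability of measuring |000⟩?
0.04507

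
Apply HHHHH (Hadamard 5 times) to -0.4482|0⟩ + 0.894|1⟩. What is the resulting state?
0.3152|0⟩ - 0.9491|1⟩

H² = I, so H^5 = H: a single Hadamard. With (a, b) = (-0.4482, 0.894), H gives ((a + b)/√2, (a − b)/√2) = (0.3152, -0.9491).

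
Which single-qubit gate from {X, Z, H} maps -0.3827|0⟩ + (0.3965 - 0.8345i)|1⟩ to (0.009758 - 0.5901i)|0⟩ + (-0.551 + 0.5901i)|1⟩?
H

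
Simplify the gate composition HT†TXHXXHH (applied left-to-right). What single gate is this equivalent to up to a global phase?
Z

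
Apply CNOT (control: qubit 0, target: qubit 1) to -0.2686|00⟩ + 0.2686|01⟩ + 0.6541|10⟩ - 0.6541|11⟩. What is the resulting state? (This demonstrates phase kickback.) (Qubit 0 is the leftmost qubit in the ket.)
-0.2686|00⟩ + 0.2686|01⟩ - 0.6541|10⟩ + 0.6541|11⟩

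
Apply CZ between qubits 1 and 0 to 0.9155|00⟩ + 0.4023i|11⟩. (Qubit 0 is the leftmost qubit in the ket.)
0.9155|00⟩ - 0.4023i|11⟩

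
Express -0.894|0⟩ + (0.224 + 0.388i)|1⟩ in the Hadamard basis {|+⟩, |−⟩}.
(-0.4738 + 0.2744i)|+⟩ + (-0.7905 - 0.2744i)|−⟩

With |ψ⟩ = α|0⟩ + β|1⟩, the Hadamard-basis coefficients are ⟨+|ψ⟩ = (α + β)/√2 and ⟨−|ψ⟩ = (α − β)/√2.
Here α = -0.894, β = (0.224 + 0.388i): (α + β)/√2 = (-0.4738 + 0.2744i), (α − β)/√2 = (-0.7905 - 0.2744i).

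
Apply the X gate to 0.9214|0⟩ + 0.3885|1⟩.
0.3885|0⟩ + 0.9214|1⟩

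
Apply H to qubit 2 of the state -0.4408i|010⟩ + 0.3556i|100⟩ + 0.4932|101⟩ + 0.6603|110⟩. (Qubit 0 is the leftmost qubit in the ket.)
-0.3117i|010⟩ - 0.3117i|011⟩ + (0.3487 + 0.2514i)|100⟩ + (-0.3487 + 0.2514i)|101⟩ + 0.4669|110⟩ + 0.4669|111⟩

H on qubit 2 mixes each pair of kets that differ only in qubit 2: amplitudes (a, b) of (|…0…⟩, |…1…⟩) become ((a + b)/√2, (a − b)/√2). Kets absent from the input have amplitude 0.
(|010⟩, |011⟩): (a, b) = (-0.4408i, 0) → (-0.3117i, -0.3117i)
(|100⟩, |101⟩): (a, b) = (0.3556i, 0.4932) → ((0.3487 + 0.2514i), (-0.3487 + 0.2514i))
(|110⟩, |111⟩): (a, b) = (0.6603, 0) → (0.4669, 0.4669)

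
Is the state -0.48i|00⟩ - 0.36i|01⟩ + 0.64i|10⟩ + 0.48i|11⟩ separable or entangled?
Separable

Writing the state as a|00⟩ + b|01⟩ + c|10⟩ + d|11⟩, it is a product state iff ad − bc = 0.
Here (a, b, c, d) = (-0.48i, -0.36i, 0.64i, 0.48i): ad − bc = (-0.48i)(0.48i) − (-0.36i)(0.64i) = 0, so the state is separable.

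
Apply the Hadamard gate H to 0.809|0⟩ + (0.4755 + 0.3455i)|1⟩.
(0.9083 + 0.2443i)|0⟩ + (0.2358 - 0.2443i)|1⟩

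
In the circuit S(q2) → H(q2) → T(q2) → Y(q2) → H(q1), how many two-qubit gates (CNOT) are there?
0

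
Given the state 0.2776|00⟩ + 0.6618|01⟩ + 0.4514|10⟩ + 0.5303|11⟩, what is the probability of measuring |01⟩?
0.438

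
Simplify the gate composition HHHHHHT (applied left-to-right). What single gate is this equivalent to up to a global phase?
T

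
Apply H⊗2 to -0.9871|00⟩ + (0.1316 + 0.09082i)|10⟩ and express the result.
(-0.4278 + 0.04541i)|00⟩ + (-0.4278 + 0.04541i)|01⟩ + (-0.5594 - 0.04541i)|10⟩ + (-0.5594 - 0.04541i)|11⟩

H⊗2 gives amp(|y⟩) = (1/2) Σ_x (−1)^(x·y) amp(|x⟩), where x·y is the number of positions in which both x and y have a 1.
|00⟩: (-0.9871 + (0.1316 + 0.09082i))/2 = (-0.4278 + 0.04541i)
|01⟩: (-0.9871 + (0.1316 + 0.09082i))/2 = (-0.4278 + 0.04541i)
|10⟩: (-0.9871 - (0.1316 + 0.09082i))/2 = (-0.5594 - 0.04541i)
|11⟩: (-0.9871 - (0.1316 + 0.09082i))/2 = (-0.5594 - 0.04541i)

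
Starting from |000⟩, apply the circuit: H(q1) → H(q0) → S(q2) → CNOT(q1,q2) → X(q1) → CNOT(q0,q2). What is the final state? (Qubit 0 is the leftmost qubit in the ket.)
1/2|001⟩ + 1/2|010⟩ + 1/2|100⟩ + 1/2|111⟩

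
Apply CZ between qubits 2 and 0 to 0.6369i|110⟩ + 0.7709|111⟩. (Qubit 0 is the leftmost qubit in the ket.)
0.6369i|110⟩ - 0.7709|111⟩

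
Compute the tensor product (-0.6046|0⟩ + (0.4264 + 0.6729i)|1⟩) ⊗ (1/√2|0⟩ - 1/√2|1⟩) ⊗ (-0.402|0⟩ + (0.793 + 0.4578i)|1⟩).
0.1719|000⟩ + (-0.339 - 0.1957i)|001⟩ - 0.1719|010⟩ + (0.339 + 0.1957i)|011⟩ + (-0.1212 - 0.1913i)|100⟩ + (0.02127 + 0.5154i)|101⟩ + (0.1212 + 0.1913i)|110⟩ + (-0.02127 - 0.5154i)|111⟩

amp(|b₁b₂…⟩) = product of the factor amplitudes for bits b₁, b₂, …; only kets whose every factor amplitude is nonzero survive.
|000⟩: (-0.6046)(1/√2)(-0.402) = 0.1719
|001⟩: (-0.6046)(1/√2)(0.793 + 0.4578i) = (-0.339 - 0.1957i)
|010⟩: (-0.6046)(-1/√2)(-0.402) = -0.1719
|011⟩: (-0.6046)(-1/√2)(0.793 + 0.4578i) = (0.339 + 0.1957i)
|100⟩: (0.4264 + 0.6729i)(1/√2)(-0.402) = (-0.1212 - 0.1913i)
|101⟩: (0.4264 + 0.6729i)(1/√2)(0.793 + 0.4578i) = (0.02127 + 0.5154i)
|110⟩: (0.4264 + 0.6729i)(-1/√2)(-0.402) = (0.1212 + 0.1913i)
|111⟩: (0.4264 + 0.6729i)(-1/√2)(0.793 + 0.4578i) = (-0.02127 - 0.5154i)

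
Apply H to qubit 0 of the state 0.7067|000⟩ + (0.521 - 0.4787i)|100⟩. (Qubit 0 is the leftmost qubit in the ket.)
(0.8681 - 0.3385i)|000⟩ + (0.1313 + 0.3385i)|100⟩

H on qubit 0 mixes each pair of kets that differ only in qubit 0: amplitudes (a, b) of (|…0…⟩, |…1…⟩) become ((a + b)/√2, (a − b)/√2). Kets absent from the input have amplitude 0.
(|000⟩, |100⟩): (a, b) = (0.7067, (0.521 - 0.4787i)) → ((0.8681 - 0.3385i), (0.1313 + 0.3385i))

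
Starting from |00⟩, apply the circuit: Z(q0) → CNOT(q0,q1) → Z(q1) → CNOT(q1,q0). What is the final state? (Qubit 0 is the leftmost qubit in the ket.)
|00⟩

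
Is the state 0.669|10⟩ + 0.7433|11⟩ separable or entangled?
Separable

Writing the state as a|00⟩ + b|01⟩ + c|10⟩ + d|11⟩, it is a product state iff ad − bc = 0.
Here (a, b, c, d) = (0, 0, 0.669, 0.7433): ad − bc = (0)(0.7433) − (0)(0.669) = 0, so the state is separable.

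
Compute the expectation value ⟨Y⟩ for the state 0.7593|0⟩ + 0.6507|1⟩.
0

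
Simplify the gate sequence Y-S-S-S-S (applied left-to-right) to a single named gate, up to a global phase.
Y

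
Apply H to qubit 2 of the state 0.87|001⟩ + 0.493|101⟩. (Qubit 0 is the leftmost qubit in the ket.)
0.6152|000⟩ - 0.6152|001⟩ + 0.3486|100⟩ - 0.3486|101⟩

H on qubit 2 mixes each pair of kets that differ only in qubit 2: amplitudes (a, b) of (|…0…⟩, |…1…⟩) become ((a + b)/√2, (a − b)/√2). Kets absent from the input have amplitude 0.
(|000⟩, |001⟩): (a, b) = (0, 0.87) → (0.6152, -0.6152)
(|100⟩, |101⟩): (a, b) = (0, 0.493) → (0.3486, -0.3486)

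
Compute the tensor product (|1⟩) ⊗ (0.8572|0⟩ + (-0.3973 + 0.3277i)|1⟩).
0.8572|10⟩ + (-0.3973 + 0.3277i)|11⟩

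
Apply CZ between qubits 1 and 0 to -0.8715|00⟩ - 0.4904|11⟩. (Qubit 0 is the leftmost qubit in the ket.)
-0.8715|00⟩ + 0.4904|11⟩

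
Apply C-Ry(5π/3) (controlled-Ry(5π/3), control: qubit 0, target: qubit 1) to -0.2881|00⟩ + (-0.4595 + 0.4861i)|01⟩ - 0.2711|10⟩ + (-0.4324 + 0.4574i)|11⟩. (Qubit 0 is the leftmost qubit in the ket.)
-0.2881|00⟩ + (-0.4595 + 0.4861i)|01⟩ + (0.451 - 0.2287i)|10⟩ + (0.2389 - 0.3961i)|11⟩

C-Ry(5π/3) leaves the control-|0⟩ kets |00⟩, |01⟩ unchanged and applies Ry(5π/3) to qubit 1 on the control-|1⟩ pair (|10⟩, |11⟩).
Ry(5π/3) = [[cos(θ/2), −sin(θ/2)], [sin(θ/2), cos(θ/2)]]; θ = 5π/3, cos(θ/2) ≈ -0.866025, sin(θ/2) ≈ 0.5.
With a = amp(|10⟩) = -0.2711 and b = amp(|11⟩) = (-0.4324 + 0.4574i):
new amp(|10⟩) = (-0.866025)·a + (-0.5)·b = (0.451 - 0.2287i)
new amp(|11⟩) = (0.5)·a + (-0.866025)·b = (0.2389 - 0.3961i)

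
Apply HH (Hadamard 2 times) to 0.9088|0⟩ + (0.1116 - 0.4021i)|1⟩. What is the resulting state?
0.9088|0⟩ + (0.1116 - 0.4021i)|1⟩

H² = I, so an even number of Hadamards cancels: H^2 = I and the state is unchanged.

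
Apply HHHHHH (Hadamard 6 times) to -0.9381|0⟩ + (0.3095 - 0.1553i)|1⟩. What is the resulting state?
-0.9381|0⟩ + (0.3095 - 0.1553i)|1⟩

H² = I, so an even number of Hadamards cancels: H^6 = I and the state is unchanged.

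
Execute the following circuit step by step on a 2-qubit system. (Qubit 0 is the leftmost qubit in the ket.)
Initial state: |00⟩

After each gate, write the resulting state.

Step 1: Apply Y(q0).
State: i|10⟩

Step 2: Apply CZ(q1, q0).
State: i|10⟩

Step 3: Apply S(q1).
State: i|10⟩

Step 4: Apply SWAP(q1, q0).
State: i|01⟩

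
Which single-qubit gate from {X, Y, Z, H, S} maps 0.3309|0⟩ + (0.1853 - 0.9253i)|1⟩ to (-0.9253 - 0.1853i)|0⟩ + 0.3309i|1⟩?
Y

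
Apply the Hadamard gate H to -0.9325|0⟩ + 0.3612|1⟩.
-0.404|0⟩ - 0.9148|1⟩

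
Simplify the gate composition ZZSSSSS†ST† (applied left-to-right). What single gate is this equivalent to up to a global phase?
T†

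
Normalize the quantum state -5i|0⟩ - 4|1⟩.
-0.7809i|0⟩ - 0.6247|1⟩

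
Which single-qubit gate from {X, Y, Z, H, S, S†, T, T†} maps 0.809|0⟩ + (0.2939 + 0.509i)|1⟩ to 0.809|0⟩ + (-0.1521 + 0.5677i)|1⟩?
T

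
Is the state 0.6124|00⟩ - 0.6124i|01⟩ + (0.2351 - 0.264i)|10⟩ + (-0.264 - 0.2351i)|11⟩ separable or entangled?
Separable

Writing the state as a|00⟩ + b|01⟩ + c|10⟩ + d|11⟩, it is a product state iff ad − bc = 0.
Here (a, b, c, d) = (0.6124, -0.6124i, (0.2351 - 0.264i), (-0.264 - 0.2351i)): ad − bc = (0.6124)(-0.264 - 0.2351i) − (-0.6124i)(0.2351 - 0.264i) = 0, so the state is separable.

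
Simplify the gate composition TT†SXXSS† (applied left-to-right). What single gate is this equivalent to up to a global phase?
S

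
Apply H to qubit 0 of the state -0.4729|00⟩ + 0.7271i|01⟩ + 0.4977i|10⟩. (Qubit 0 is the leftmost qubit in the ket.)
(-0.3344 + 0.3519i)|00⟩ + 0.5141i|01⟩ + (-0.3344 - 0.3519i)|10⟩ + 0.5141i|11⟩

H on qubit 0 mixes each pair of kets that differ only in qubit 0: amplitudes (a, b) of (|…0…⟩, |…1…⟩) become ((a + b)/√2, (a − b)/√2). Kets absent from the input have amplitude 0.
(|00⟩, |10⟩): (a, b) = (-0.4729, 0.4977i) → ((-0.3344 + 0.3519i), (-0.3344 - 0.3519i))
(|01⟩, |11⟩): (a, b) = (0.7271i, 0) → (0.5141i, 0.5141i)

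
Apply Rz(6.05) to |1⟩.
(-0.9932 + 0.1163i)|1⟩

Rz(6.05) = [[e^(−iθ/2), 0], [0, e^(iθ/2)]] with e^(±iθ/2) = cos(θ/2) ± i·sin(θ/2); θ = 6.05, cos(θ/2) ≈ -0.993211, sin(θ/2) ≈ 0.116329.
With a = amp(|0⟩) = 0 and b = amp(|1⟩) = 1:
new amp(|0⟩) = (-0.993211 - 0.116329i)·a = 0
new amp(|1⟩) = (-0.993211 + 0.116329i)·b = (-0.9932 + 0.1163i)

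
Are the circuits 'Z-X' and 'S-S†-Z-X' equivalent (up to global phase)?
Yes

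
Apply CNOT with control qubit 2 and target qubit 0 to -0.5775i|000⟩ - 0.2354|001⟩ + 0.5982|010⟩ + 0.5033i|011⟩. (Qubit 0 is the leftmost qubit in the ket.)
-0.5775i|000⟩ + 0.5982|010⟩ - 0.2354|101⟩ + 0.5033i|111⟩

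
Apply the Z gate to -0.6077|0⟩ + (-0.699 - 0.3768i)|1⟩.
-0.6077|0⟩ + (0.699 + 0.3768i)|1⟩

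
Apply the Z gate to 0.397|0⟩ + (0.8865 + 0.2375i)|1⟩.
0.397|0⟩ + (-0.8865 - 0.2375i)|1⟩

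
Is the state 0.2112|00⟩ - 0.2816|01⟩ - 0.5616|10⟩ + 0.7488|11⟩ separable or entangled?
Separable

Writing the state as a|00⟩ + b|01⟩ + c|10⟩ + d|11⟩, it is a product state iff ad − bc = 0.
Here (a, b, c, d) = (0.2112, -0.2816, -0.5616, 0.7488): ad − bc = (0.2112)(0.7488) − (-0.2816)(-0.5616) = 0, so the state is separable.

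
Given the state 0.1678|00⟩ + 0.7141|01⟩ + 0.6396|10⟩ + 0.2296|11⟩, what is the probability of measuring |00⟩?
0.02816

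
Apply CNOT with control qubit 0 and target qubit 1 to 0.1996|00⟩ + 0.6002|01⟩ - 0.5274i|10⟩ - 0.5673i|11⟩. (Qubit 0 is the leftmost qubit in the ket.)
0.1996|00⟩ + 0.6002|01⟩ - 0.5673i|10⟩ - 0.5274i|11⟩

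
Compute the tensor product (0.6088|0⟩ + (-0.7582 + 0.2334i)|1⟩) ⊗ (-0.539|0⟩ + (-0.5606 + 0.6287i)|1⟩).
-0.3281|00⟩ + (-0.3413 + 0.3828i)|01⟩ + (0.4087 - 0.1258i)|10⟩ + (0.2783 - 0.6075i)|11⟩

amp(|b₁b₂…⟩) = product of the factor amplitudes for bits b₁, b₂, …; only kets whose every factor amplitude is nonzero survive.
|00⟩: (0.6088)(-0.539) = -0.3281
|01⟩: (0.6088)(-0.5606 + 0.6287i) = (-0.3413 + 0.3828i)
|10⟩: (-0.7582 + 0.2334i)(-0.539) = (0.4087 - 0.1258i)
|11⟩: (-0.7582 + 0.2334i)(-0.5606 + 0.6287i) = (0.2783 - 0.6075i)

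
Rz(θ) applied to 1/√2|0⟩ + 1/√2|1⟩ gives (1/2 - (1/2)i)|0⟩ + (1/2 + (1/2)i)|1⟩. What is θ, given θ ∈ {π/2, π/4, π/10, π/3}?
π/2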